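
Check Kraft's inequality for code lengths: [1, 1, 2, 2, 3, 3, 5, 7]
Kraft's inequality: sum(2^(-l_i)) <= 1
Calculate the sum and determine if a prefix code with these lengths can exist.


Sum = 2^(-1) + 2^(-1) + 2^(-2) + 2^(-2) + 2^(-3) + 2^(-3) + 2^(-5) + 2^(-7)
    = 0.5 + 0.5 + 0.25 + 0.25 + 0.125 + 0.125 + 0.03125 + 0.0078125
    = 229/128 = 1.7890625
Since 1.7890625 > 1, Kraft's inequality is NOT satisfied.
A prefix code with these lengths CANNOT exist.

Kraft sum = 1.7890625. Not satisfied.


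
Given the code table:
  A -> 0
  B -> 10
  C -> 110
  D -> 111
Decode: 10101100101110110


Decoding:
10 -> B
10 -> B
110 -> C
0 -> A
10 -> B
111 -> D
0 -> A
110 -> C


Result: BBCABDAC


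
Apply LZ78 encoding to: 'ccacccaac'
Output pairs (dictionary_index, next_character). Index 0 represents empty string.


LZ78 encoding steps:
Dictionary: {0: ''}
Step 1: w='' (idx 0), next='c' -> output (0, 'c'), add 'c' as idx 1
Step 2: w='c' (idx 1), next='a' -> output (1, 'a'), add 'ca' as idx 2
Step 3: w='c' (idx 1), next='c' -> output (1, 'c'), add 'cc' as idx 3
Step 4: w='ca' (idx 2), next='a' -> output (2, 'a'), add 'caa' as idx 4
Step 5: w='c' (idx 1), end of input -> output (1, '')


Encoded: [(0, 'c'), (1, 'a'), (1, 'c'), (2, 'a'), (1, '')]


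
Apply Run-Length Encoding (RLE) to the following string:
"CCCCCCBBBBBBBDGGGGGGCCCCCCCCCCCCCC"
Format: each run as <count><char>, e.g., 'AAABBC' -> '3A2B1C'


Scanning runs left to right:
  i=0: run of 'C' x 6 -> '6C'
  i=6: run of 'B' x 7 -> '7B'
  i=13: run of 'D' x 1 -> '1D'
  i=14: run of 'G' x 6 -> '6G'
  i=20: run of 'C' x 14 -> '14C'

RLE = 6C7B1D6G14C


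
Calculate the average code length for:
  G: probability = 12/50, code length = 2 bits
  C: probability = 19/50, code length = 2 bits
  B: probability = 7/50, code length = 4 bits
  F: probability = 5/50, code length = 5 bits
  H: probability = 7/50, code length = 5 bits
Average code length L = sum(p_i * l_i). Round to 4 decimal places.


Weighted contributions p_i * l_i:
  G: (12/50) * 2 = 24/50
  C: (19/50) * 2 = 38/50
  B: (7/50) * 4 = 28/50
  F: (5/50) * 5 = 25/50
  H: (7/50) * 5 = 35/50
Sum = (24 + 38 + 28 + 25 + 35)/50 = 150/50

L = 150/50 = 3.0000 bits/symbol


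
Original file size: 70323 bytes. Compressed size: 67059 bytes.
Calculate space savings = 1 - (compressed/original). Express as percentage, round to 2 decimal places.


ratio = compressed/original = 67059/70323 = 0.953586
savings = 1 - ratio = 1 - 0.953586 = 0.046414
as a percentage: 0.046414 * 100 = 4.64%

Space savings = 1 - 67059/70323 = 4.64%


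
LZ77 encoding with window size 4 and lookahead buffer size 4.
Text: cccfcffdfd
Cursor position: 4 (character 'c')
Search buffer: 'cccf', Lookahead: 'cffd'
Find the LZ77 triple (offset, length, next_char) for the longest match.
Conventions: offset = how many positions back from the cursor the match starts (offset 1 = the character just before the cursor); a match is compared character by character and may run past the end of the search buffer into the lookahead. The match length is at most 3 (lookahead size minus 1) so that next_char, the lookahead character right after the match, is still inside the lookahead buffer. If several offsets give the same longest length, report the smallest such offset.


Try each offset into the search buffer:
  offset=1 (pos 3, char 'f'): match length 0
  offset=2 (pos 2, char 'c'): match length 2
  offset=3 (pos 1, char 'c'): match length 1
  offset=4 (pos 0, char 'c'): match length 1
Longest match has length 2 at offset 2.
next_char = character at position 4 + 2 = 6 -> 'f'

Best match: offset=2, length=2 (matching 'cf' starting at position 2)
LZ77 triple: (2, 2, 'f')


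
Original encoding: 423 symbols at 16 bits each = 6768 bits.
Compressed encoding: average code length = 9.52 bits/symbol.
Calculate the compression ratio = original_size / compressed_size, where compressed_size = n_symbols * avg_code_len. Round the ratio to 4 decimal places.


original_size = n_symbols * orig_bits = 423 * 16 = 6768 bits
compressed_size = n_symbols * avg_code_len = 423 * 9.52 = 4026.96 bits
ratio = original_size / compressed_size = 6768 / 4026.96 = 1.6807

Compression ratio = 1.6807


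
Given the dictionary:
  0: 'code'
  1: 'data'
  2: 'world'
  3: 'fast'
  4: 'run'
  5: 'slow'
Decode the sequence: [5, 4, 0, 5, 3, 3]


Look up each index in the dictionary:
  5 -> 'slow'
  4 -> 'run'
  0 -> 'code'
  5 -> 'slow'
  3 -> 'fast'
  3 -> 'fast'

Decoded: "slow run code slow fast fast"


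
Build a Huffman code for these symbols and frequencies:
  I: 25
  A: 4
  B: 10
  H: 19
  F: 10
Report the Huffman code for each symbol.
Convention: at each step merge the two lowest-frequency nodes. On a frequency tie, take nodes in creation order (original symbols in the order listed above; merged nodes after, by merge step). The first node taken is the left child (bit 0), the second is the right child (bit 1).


Huffman tree construction:
Step 1: Merge A(4) + B(10) = 14
Step 2: Merge F(10) + (A+B)(14) = 24
Step 3: Merge H(19) + (F+(A+B))(24) = 43
Step 4: Merge I(25) + (H+(F+(A+B)))(43) = 68
Read each symbol's code off the tree from the root (left child = 0, right child = 1).

Codes:
  I: 0 (length 1)
  A: 1110 (length 4)
  B: 1111 (length 4)
  H: 10 (length 2)
  F: 110 (length 3)
Average code length: 149/68 = 2.1912 bits/symbol


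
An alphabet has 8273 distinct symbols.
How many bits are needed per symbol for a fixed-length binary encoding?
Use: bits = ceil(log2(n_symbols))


log2(8273) = 13.0142
Bracket: 2^13 = 8192 < 8273 <= 2^14 = 16384
So ceil(log2(8273)) = 14

bits = ceil(log2(8273)) = ceil(13.0142) = 14 bits


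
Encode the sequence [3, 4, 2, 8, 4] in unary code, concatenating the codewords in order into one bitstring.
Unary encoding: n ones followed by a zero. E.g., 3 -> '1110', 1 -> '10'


Encode each number as n ones followed by a terminating 0:
  3 -> 1110 (4 bits)
  4 -> 11110 (5 bits)
  2 -> 110 (3 bits)
  8 -> 111111110 (9 bits)
  4 -> 11110 (5 bits)
Total length = 4 + 5 + 3 + 9 + 5 = 26 bits.

Unary([3, 4, 2, 8, 4]) = 11101111011011111111011110 (26 bits)


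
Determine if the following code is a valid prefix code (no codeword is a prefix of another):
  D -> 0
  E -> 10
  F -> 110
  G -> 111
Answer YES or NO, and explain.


Checking each pair (does one codeword prefix another?):
  D='0' vs E='10': no prefix
  D='0' vs F='110': no prefix
  D='0' vs G='111': no prefix
  E='10' vs D='0': no prefix
  E='10' vs F='110': no prefix
  E='10' vs G='111': no prefix
  F='110' vs D='0': no prefix
  F='110' vs E='10': no prefix
  F='110' vs G='111': no prefix
  G='111' vs D='0': no prefix
  G='111' vs E='10': no prefix
  G='111' vs F='110': no prefix
No violation found over all pairs.

YES -- this is a valid prefix code. No codeword is a prefix of any other codeword.


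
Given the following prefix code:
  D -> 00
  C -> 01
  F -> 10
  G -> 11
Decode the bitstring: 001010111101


Decoding step by step:
Bits 00 -> D
Bits 10 -> F
Bits 10 -> F
Bits 11 -> G
Bits 11 -> G
Bits 01 -> C


Decoded message: DFFGGC


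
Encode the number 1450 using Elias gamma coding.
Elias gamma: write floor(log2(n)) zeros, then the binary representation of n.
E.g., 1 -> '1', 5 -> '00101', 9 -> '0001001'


num_bits = floor(log2(1450)) + 1 = 11
leading_zeros = num_bits - 1 = 10
binary(1450) = 10110101010

Elias gamma(1450) = '0000000000' + '10110101010' = 000000000010110101010 (21 bits)


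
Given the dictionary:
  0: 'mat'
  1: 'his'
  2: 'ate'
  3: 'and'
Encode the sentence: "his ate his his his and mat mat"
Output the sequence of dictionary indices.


Look up each word in the dictionary:
  'his' -> 1
  'ate' -> 2
  'his' -> 1
  'his' -> 1
  'his' -> 1
  'and' -> 3
  'mat' -> 0
  'mat' -> 0

Encoded: [1, 2, 1, 1, 1, 3, 0, 0]


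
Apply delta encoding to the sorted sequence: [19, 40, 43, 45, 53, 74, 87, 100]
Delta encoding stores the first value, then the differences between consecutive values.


First value: 19
Deltas:
  40 - 19 = 21
  43 - 40 = 3
  45 - 43 = 2
  53 - 45 = 8
  74 - 53 = 21
  87 - 74 = 13
  100 - 87 = 13


Delta encoded: [19, 21, 3, 2, 8, 21, 13, 13]


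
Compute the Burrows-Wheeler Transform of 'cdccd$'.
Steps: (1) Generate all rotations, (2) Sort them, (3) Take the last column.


Rotations (sorted):
  0: $cdccd -> last char: d
  1: ccd$cd -> last char: d
  2: cd$cdc -> last char: c
  3: cdccd$ -> last char: $
  4: d$cdcc -> last char: c
  5: dccd$c -> last char: c


BWT = ddc$cc


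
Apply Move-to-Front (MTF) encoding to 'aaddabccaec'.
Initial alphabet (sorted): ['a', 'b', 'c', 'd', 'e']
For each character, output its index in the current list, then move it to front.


MTF encoding:
'a': index 0 in ['a', 'b', 'c', 'd', 'e'] -> ['a', 'b', 'c', 'd', 'e']
'a': index 0 in ['a', 'b', 'c', 'd', 'e'] -> ['a', 'b', 'c', 'd', 'e']
'd': index 3 in ['a', 'b', 'c', 'd', 'e'] -> ['d', 'a', 'b', 'c', 'e']
'd': index 0 in ['d', 'a', 'b', 'c', 'e'] -> ['d', 'a', 'b', 'c', 'e']
'a': index 1 in ['d', 'a', 'b', 'c', 'e'] -> ['a', 'd', 'b', 'c', 'e']
'b': index 2 in ['a', 'd', 'b', 'c', 'e'] -> ['b', 'a', 'd', 'c', 'e']
'c': index 3 in ['b', 'a', 'd', 'c', 'e'] -> ['c', 'b', 'a', 'd', 'e']
'c': index 0 in ['c', 'b', 'a', 'd', 'e'] -> ['c', 'b', 'a', 'd', 'e']
'a': index 2 in ['c', 'b', 'a', 'd', 'e'] -> ['a', 'c', 'b', 'd', 'e']
'e': index 4 in ['a', 'c', 'b', 'd', 'e'] -> ['e', 'a', 'c', 'b', 'd']
'c': index 2 in ['e', 'a', 'c', 'b', 'd'] -> ['c', 'e', 'a', 'b', 'd']


Output: [0, 0, 3, 0, 1, 2, 3, 0, 2, 4, 2]


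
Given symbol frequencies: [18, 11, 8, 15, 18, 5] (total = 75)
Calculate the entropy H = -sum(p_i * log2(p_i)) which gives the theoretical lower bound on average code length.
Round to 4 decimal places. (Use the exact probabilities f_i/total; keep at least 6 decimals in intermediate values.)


Per-symbol terms -p_i * log2(p_i) with p_i = f_i/75:
  p = 18/75 = 0.240000: log2(p) = -2.058894, -p*log2(p) = 0.494134
  p = 11/75 = 0.146667: log2(p) = -2.769387, -p*log2(p) = 0.406177
  p = 8/75 = 0.106667: log2(p) = -3.228819, -p*log2(p) = 0.344407
  p = 15/75 = 0.200000: log2(p) = -2.321928, -p*log2(p) = 0.464386
  p = 18/75 = 0.240000: log2(p) = -2.058894, -p*log2(p) = 0.494134
  p = 5/75 = 0.066667: log2(p) = -3.906891, -p*log2(p) = 0.260459
H = 0.494134 + 0.406177 + 0.344407 + 0.464386 + 0.494134 + 0.260459 = 2.463697

H = 2.4637 bits/symbol


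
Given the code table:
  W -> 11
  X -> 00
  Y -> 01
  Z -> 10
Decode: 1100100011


Decoding:
11 -> W
00 -> X
10 -> Z
00 -> X
11 -> W


Result: WXZXW


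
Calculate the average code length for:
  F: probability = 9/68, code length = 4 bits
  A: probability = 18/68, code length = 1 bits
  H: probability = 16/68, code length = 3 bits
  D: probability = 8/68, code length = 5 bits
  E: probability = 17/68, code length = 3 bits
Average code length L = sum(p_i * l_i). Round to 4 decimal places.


Weighted contributions p_i * l_i:
  F: (9/68) * 4 = 36/68
  A: (18/68) * 1 = 18/68
  H: (16/68) * 3 = 48/68
  D: (8/68) * 5 = 40/68
  E: (17/68) * 3 = 51/68
Sum = (36 + 18 + 48 + 40 + 51)/68 = 193/68

L = 193/68 = 2.8382 bits/symbol


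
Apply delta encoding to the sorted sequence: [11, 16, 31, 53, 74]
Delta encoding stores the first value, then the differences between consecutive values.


First value: 11
Deltas:
  16 - 11 = 5
  31 - 16 = 15
  53 - 31 = 22
  74 - 53 = 21


Delta encoded: [11, 5, 15, 22, 21]


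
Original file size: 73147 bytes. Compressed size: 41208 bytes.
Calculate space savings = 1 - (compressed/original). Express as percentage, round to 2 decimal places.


ratio = compressed/original = 41208/73147 = 0.563359
savings = 1 - ratio = 1 - 0.563359 = 0.436641
as a percentage: 0.436641 * 100 = 43.66%

Space savings = 1 - 41208/73147 = 43.66%


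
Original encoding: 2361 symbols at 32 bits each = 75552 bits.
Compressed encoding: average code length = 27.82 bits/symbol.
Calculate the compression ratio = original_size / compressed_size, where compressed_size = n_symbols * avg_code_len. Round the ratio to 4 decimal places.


original_size = n_symbols * orig_bits = 2361 * 32 = 75552 bits
compressed_size = n_symbols * avg_code_len = 2361 * 27.82 = 65683.02 bits
ratio = original_size / compressed_size = 75552 / 65683.02 = 1.1503

Compression ratio = 1.1503


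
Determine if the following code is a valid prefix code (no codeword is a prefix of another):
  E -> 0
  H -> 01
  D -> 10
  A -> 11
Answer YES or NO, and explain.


Checking each pair (does one codeword prefix another?):
  E='0' vs H='01': prefix -- VIOLATION

NO -- this is NOT a valid prefix code. E (0) is a prefix of H (01).


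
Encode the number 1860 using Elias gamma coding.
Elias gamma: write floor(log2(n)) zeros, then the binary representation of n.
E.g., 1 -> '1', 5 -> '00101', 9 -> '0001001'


num_bits = floor(log2(1860)) + 1 = 11
leading_zeros = num_bits - 1 = 10
binary(1860) = 11101000100

Elias gamma(1860) = '0000000000' + '11101000100' = 000000000011101000100 (21 bits)


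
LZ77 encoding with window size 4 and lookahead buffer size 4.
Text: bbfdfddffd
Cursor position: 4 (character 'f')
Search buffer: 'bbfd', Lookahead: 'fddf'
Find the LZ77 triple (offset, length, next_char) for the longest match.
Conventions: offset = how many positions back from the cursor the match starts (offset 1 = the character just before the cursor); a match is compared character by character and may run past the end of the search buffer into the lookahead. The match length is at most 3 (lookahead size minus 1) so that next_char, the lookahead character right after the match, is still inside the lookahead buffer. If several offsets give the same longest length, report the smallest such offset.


Try each offset into the search buffer:
  offset=1 (pos 3, char 'd'): match length 0
  offset=2 (pos 2, char 'f'): match length 2
  offset=3 (pos 1, char 'b'): match length 0
  offset=4 (pos 0, char 'b'): match length 0
Longest match has length 2 at offset 2.
next_char = character at position 4 + 2 = 6 -> 'd'

Best match: offset=2, length=2 (matching 'fd' starting at position 2)
LZ77 triple: (2, 2, 'd')


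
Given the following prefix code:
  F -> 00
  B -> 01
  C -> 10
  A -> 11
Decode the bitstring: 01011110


Decoding step by step:
Bits 01 -> B
Bits 01 -> B
Bits 11 -> A
Bits 10 -> C


Decoded message: BBAC


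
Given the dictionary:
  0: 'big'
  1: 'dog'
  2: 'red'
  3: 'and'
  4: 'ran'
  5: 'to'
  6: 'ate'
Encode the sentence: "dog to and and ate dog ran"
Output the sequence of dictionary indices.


Look up each word in the dictionary:
  'dog' -> 1
  'to' -> 5
  'and' -> 3
  'and' -> 3
  'ate' -> 6
  'dog' -> 1
  'ran' -> 4

Encoded: [1, 5, 3, 3, 6, 1, 4]


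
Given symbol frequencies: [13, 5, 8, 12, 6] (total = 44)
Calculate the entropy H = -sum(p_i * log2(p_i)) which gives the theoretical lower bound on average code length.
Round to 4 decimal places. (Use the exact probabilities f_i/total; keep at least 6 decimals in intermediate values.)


Per-symbol terms -p_i * log2(p_i) with p_i = f_i/44:
  p = 13/44 = 0.295455: log2(p) = -1.758992, -p*log2(p) = 0.519702
  p = 5/44 = 0.113636: log2(p) = -3.137504, -p*log2(p) = 0.356534
  p = 8/44 = 0.181818: log2(p) = -2.459432, -p*log2(p) = 0.447169
  p = 12/44 = 0.272727: log2(p) = -1.874469, -p*log2(p) = 0.511219
  p = 6/44 = 0.136364: log2(p) = -2.874469, -p*log2(p) = 0.391973
H = 0.519702 + 0.356534 + 0.447169 + 0.511219 + 0.391973 = 2.226597

H = 2.2266 bits/symbol


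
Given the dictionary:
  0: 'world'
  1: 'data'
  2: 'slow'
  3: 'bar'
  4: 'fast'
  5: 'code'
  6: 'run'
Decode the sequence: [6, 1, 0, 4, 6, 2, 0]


Look up each index in the dictionary:
  6 -> 'run'
  1 -> 'data'
  0 -> 'world'
  4 -> 'fast'
  6 -> 'run'
  2 -> 'slow'
  0 -> 'world'

Decoded: "run data world fast run slow world"


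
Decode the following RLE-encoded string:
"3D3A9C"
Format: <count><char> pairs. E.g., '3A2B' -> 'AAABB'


Expanding each <count><char> pair:
  3D -> 'DDD'
  3A -> 'AAA'
  9C -> 'CCCCCCCCC'

Decoded = DDDAAACCCCCCCCC


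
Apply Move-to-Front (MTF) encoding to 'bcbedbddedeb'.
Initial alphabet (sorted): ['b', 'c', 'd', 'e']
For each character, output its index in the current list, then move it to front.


MTF encoding:
'b': index 0 in ['b', 'c', 'd', 'e'] -> ['b', 'c', 'd', 'e']
'c': index 1 in ['b', 'c', 'd', 'e'] -> ['c', 'b', 'd', 'e']
'b': index 1 in ['c', 'b', 'd', 'e'] -> ['b', 'c', 'd', 'e']
'e': index 3 in ['b', 'c', 'd', 'e'] -> ['e', 'b', 'c', 'd']
'd': index 3 in ['e', 'b', 'c', 'd'] -> ['d', 'e', 'b', 'c']
'b': index 2 in ['d', 'e', 'b', 'c'] -> ['b', 'd', 'e', 'c']
'd': index 1 in ['b', 'd', 'e', 'c'] -> ['d', 'b', 'e', 'c']
'd': index 0 in ['d', 'b', 'e', 'c'] -> ['d', 'b', 'e', 'c']
'e': index 2 in ['d', 'b', 'e', 'c'] -> ['e', 'd', 'b', 'c']
'd': index 1 in ['e', 'd', 'b', 'c'] -> ['d', 'e', 'b', 'c']
'e': index 1 in ['d', 'e', 'b', 'c'] -> ['e', 'd', 'b', 'c']
'b': index 2 in ['e', 'd', 'b', 'c'] -> ['b', 'e', 'd', 'c']


Output: [0, 1, 1, 3, 3, 2, 1, 0, 2, 1, 1, 2]


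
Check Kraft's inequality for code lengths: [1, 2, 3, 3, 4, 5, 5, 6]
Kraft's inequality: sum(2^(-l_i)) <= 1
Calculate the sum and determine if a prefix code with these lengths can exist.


Sum = 2^(-1) + 2^(-2) + 2^(-3) + 2^(-3) + 2^(-4) + 2^(-5) + 2^(-5) + 2^(-6)
    = 0.5 + 0.25 + 0.125 + 0.125 + 0.0625 + 0.03125 + 0.03125 + 0.015625
    = 73/64 = 1.140625
Since 1.140625 > 1, Kraft's inequality is NOT satisfied.
A prefix code with these lengths CANNOT exist.

Kraft sum = 1.140625. Not satisfied.


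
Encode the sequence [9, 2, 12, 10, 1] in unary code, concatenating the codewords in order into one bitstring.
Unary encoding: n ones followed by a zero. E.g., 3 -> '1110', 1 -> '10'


Encode each number as n ones followed by a terminating 0:
  9 -> 1111111110 (10 bits)
  2 -> 110 (3 bits)
  12 -> 1111111111110 (13 bits)
  10 -> 11111111110 (11 bits)
  1 -> 10 (2 bits)
Total length = 10 + 3 + 13 + 11 + 2 = 39 bits.

Unary([9, 2, 12, 10, 1]) = 111111111011011111111111101111111111010 (39 bits)


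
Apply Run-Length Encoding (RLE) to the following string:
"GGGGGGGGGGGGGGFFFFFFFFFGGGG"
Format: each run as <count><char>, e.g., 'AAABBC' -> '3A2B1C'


Scanning runs left to right:
  i=0: run of 'G' x 14 -> '14G'
  i=14: run of 'F' x 9 -> '9F'
  i=23: run of 'G' x 4 -> '4G'

RLE = 14G9F4G


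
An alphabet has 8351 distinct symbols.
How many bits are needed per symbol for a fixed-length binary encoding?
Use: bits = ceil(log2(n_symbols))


log2(8351) = 13.0277
Bracket: 2^13 = 8192 < 8351 <= 2^14 = 16384
So ceil(log2(8351)) = 14

bits = ceil(log2(8351)) = ceil(13.0277) = 14 bits


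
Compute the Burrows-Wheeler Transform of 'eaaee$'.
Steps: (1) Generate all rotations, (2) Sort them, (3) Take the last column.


Rotations (sorted):
  0: $eaaee -> last char: e
  1: aaee$e -> last char: e
  2: aee$ea -> last char: a
  3: e$eaae -> last char: e
  4: eaaee$ -> last char: $
  5: ee$eaa -> last char: a


BWT = eeae$a


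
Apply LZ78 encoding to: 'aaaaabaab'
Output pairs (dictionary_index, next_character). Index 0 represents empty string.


LZ78 encoding steps:
Dictionary: {0: ''}
Step 1: w='' (idx 0), next='a' -> output (0, 'a'), add 'a' as idx 1
Step 2: w='a' (idx 1), next='a' -> output (1, 'a'), add 'aa' as idx 2
Step 3: w='aa' (idx 2), next='b' -> output (2, 'b'), add 'aab' as idx 3
Step 4: w='aab' (idx 3), end of input -> output (3, '')


Encoded: [(0, 'a'), (1, 'a'), (2, 'b'), (3, '')]


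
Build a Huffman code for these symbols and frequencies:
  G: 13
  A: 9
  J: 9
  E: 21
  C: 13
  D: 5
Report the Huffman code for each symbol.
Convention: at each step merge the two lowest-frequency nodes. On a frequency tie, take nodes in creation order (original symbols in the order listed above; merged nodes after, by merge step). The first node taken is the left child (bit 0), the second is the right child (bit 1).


Huffman tree construction:
Step 1: Merge D(5) + A(9) = 14
Step 2: Merge J(9) + G(13) = 22
Step 3: Merge C(13) + (D+A)(14) = 27
Step 4: Merge E(21) + (J+G)(22) = 43
Step 5: Merge (C+(D+A))(27) + (E+(J+G))(43) = 70
Read each symbol's code off the tree from the root (left child = 0, right child = 1).

Codes:
  G: 111 (length 3)
  A: 011 (length 3)
  J: 110 (length 3)
  E: 10 (length 2)
  C: 00 (length 2)
  D: 010 (length 3)
Average code length: 176/70 = 2.5143 bits/symbol


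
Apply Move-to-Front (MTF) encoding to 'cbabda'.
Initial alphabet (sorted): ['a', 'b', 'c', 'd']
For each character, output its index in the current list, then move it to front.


MTF encoding:
'c': index 2 in ['a', 'b', 'c', 'd'] -> ['c', 'a', 'b', 'd']
'b': index 2 in ['c', 'a', 'b', 'd'] -> ['b', 'c', 'a', 'd']
'a': index 2 in ['b', 'c', 'a', 'd'] -> ['a', 'b', 'c', 'd']
'b': index 1 in ['a', 'b', 'c', 'd'] -> ['b', 'a', 'c', 'd']
'd': index 3 in ['b', 'a', 'c', 'd'] -> ['d', 'b', 'a', 'c']
'a': index 2 in ['d', 'b', 'a', 'c'] -> ['a', 'd', 'b', 'c']


Output: [2, 2, 2, 1, 3, 2]


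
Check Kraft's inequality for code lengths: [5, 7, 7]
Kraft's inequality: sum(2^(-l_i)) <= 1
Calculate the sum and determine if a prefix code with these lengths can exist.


Sum = 2^(-5) + 2^(-7) + 2^(-7)
    = 0.03125 + 0.0078125 + 0.0078125
    = 6/128 = 0.046875
Since 0.046875 <= 1, Kraft's inequality IS satisfied.
A prefix code with these lengths CAN exist.

Kraft sum = 0.046875. Satisfied.


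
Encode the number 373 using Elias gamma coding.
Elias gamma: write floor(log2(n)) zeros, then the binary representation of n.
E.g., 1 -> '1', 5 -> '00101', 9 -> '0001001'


num_bits = floor(log2(373)) + 1 = 9
leading_zeros = num_bits - 1 = 8
binary(373) = 101110101

Elias gamma(373) = '00000000' + '101110101' = 00000000101110101 (17 bits)


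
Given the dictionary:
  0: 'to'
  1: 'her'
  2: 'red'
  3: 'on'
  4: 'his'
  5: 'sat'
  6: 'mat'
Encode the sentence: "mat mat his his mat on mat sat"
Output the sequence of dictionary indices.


Look up each word in the dictionary:
  'mat' -> 6
  'mat' -> 6
  'his' -> 4
  'his' -> 4
  'mat' -> 6
  'on' -> 3
  'mat' -> 6
  'sat' -> 5

Encoded: [6, 6, 4, 4, 6, 3, 6, 5]


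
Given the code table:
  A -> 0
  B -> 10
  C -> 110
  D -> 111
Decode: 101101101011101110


Decoding:
10 -> B
110 -> C
110 -> C
10 -> B
111 -> D
0 -> A
111 -> D
0 -> A


Result: BCCBDADA


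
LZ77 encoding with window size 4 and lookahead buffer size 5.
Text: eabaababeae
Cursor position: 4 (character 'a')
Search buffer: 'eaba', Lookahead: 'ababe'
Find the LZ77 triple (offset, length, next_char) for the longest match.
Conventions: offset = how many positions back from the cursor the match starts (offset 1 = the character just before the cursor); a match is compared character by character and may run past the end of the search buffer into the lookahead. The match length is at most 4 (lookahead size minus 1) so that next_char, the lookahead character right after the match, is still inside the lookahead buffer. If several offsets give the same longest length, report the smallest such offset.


Try each offset into the search buffer:
  offset=1 (pos 3, char 'a'): match length 1
  offset=2 (pos 2, char 'b'): match length 0
  offset=3 (pos 1, char 'a'): match length 3
  offset=4 (pos 0, char 'e'): match length 0
Longest match has length 3 at offset 3.
next_char = character at position 4 + 3 = 7 -> 'b'

Best match: offset=3, length=3 (matching 'aba' starting at position 1)
LZ77 triple: (3, 3, 'b')


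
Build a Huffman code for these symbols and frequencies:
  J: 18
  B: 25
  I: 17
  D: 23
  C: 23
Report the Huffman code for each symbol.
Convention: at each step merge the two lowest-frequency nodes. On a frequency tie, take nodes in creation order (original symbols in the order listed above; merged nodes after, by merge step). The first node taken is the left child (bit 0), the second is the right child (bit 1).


Huffman tree construction:
Step 1: Merge I(17) + J(18) = 35
Step 2: Merge D(23) + C(23) = 46
Step 3: Merge B(25) + (I+J)(35) = 60
Step 4: Merge (D+C)(46) + (B+(I+J))(60) = 106
Read each symbol's code off the tree from the root (left child = 0, right child = 1).

Codes:
  J: 111 (length 3)
  B: 10 (length 2)
  I: 110 (length 3)
  D: 00 (length 2)
  C: 01 (length 2)
Average code length: 247/106 = 2.3302 bits/symbol


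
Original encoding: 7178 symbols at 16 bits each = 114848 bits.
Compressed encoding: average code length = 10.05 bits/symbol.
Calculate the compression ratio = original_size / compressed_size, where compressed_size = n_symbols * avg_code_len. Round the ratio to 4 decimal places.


original_size = n_symbols * orig_bits = 7178 * 16 = 114848 bits
compressed_size = n_symbols * avg_code_len = 7178 * 10.05 = 72138.9 bits
ratio = original_size / compressed_size = 114848 / 72138.9 = 1.592

Compression ratio = 1.592


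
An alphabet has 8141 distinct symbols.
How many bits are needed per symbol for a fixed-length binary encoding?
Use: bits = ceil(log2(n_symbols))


log2(8141) = 12.991
Bracket: 2^12 = 4096 < 8141 <= 2^13 = 8192
So ceil(log2(8141)) = 13

bits = ceil(log2(8141)) = ceil(12.991) = 13 bits


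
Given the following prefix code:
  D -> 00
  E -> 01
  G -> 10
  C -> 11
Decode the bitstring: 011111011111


Decoding step by step:
Bits 01 -> E
Bits 11 -> C
Bits 11 -> C
Bits 01 -> E
Bits 11 -> C
Bits 11 -> C


Decoded message: ECCECC


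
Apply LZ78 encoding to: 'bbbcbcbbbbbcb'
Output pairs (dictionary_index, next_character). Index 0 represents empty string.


LZ78 encoding steps:
Dictionary: {0: ''}
Step 1: w='' (idx 0), next='b' -> output (0, 'b'), add 'b' as idx 1
Step 2: w='b' (idx 1), next='b' -> output (1, 'b'), add 'bb' as idx 2
Step 3: w='' (idx 0), next='c' -> output (0, 'c'), add 'c' as idx 3
Step 4: w='b' (idx 1), next='c' -> output (1, 'c'), add 'bc' as idx 4
Step 5: w='bb' (idx 2), next='b' -> output (2, 'b'), add 'bbb' as idx 5
Step 6: w='bb' (idx 2), next='c' -> output (2, 'c'), add 'bbc' as idx 6
Step 7: w='b' (idx 1), end of input -> output (1, '')


Encoded: [(0, 'b'), (1, 'b'), (0, 'c'), (1, 'c'), (2, 'b'), (2, 'c'), (1, '')]


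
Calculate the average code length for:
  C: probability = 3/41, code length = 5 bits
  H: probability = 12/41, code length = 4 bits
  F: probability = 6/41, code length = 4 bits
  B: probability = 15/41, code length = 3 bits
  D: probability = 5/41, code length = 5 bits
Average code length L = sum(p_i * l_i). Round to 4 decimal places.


Weighted contributions p_i * l_i:
  C: (3/41) * 5 = 15/41
  H: (12/41) * 4 = 48/41
  F: (6/41) * 4 = 24/41
  B: (15/41) * 3 = 45/41
  D: (5/41) * 5 = 25/41
Sum = (15 + 48 + 24 + 45 + 25)/41 = 157/41

L = 157/41 = 3.8293 bits/symbol


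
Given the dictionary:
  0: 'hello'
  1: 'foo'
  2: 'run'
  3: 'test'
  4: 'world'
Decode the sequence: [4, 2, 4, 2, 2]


Look up each index in the dictionary:
  4 -> 'world'
  2 -> 'run'
  4 -> 'world'
  2 -> 'run'
  2 -> 'run'

Decoded: "world run world run run"


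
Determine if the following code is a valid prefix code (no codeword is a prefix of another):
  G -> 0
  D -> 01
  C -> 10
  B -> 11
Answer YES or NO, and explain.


Checking each pair (does one codeword prefix another?):
  G='0' vs D='01': prefix -- VIOLATION

NO -- this is NOT a valid prefix code. G (0) is a prefix of D (01).


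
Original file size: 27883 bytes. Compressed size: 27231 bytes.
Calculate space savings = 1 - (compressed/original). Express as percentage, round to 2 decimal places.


ratio = compressed/original = 27231/27883 = 0.976617
savings = 1 - ratio = 1 - 0.976617 = 0.023383
as a percentage: 0.023383 * 100 = 2.34%

Space savings = 1 - 27231/27883 = 2.34%


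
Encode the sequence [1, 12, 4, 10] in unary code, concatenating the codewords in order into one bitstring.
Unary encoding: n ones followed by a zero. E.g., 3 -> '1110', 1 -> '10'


Encode each number as n ones followed by a terminating 0:
  1 -> 10 (2 bits)
  12 -> 1111111111110 (13 bits)
  4 -> 11110 (5 bits)
  10 -> 11111111110 (11 bits)
Total length = 2 + 13 + 5 + 11 = 31 bits.

Unary([1, 12, 4, 10]) = 1011111111111101111011111111110 (31 bits)


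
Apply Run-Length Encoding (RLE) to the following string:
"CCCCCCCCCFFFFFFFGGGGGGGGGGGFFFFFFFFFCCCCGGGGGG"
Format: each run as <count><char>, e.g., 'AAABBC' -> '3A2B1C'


Scanning runs left to right:
  i=0: run of 'C' x 9 -> '9C'
  i=9: run of 'F' x 7 -> '7F'
  i=16: run of 'G' x 11 -> '11G'
  i=27: run of 'F' x 9 -> '9F'
  i=36: run of 'C' x 4 -> '4C'
  i=40: run of 'G' x 6 -> '6G'

RLE = 9C7F11G9F4C6G


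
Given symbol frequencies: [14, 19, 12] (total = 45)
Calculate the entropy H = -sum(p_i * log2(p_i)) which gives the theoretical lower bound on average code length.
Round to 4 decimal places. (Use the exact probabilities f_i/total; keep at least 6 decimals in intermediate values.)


Per-symbol terms -p_i * log2(p_i) with p_i = f_i/45:
  p = 14/45 = 0.311111: log2(p) = -1.684498, -p*log2(p) = 0.524066
  p = 19/45 = 0.422222: log2(p) = -1.243926, -p*log2(p) = 0.525213
  p = 12/45 = 0.266667: log2(p) = -1.906891, -p*log2(p) = 0.508504
H = 0.524066 + 0.525213 + 0.508504 = 1.557783

H = 1.5578 bits/symbol


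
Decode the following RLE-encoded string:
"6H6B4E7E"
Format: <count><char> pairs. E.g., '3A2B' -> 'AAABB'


Expanding each <count><char> pair:
  6H -> 'HHHHHH'
  6B -> 'BBBBBB'
  4E -> 'EEEE'
  7E -> 'EEEEEEE'

Decoded = HHHHHHBBBBBBEEEEEEEEEEE


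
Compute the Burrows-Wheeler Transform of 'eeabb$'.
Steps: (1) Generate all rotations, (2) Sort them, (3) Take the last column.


Rotations (sorted):
  0: $eeabb -> last char: b
  1: abb$ee -> last char: e
  2: b$eeab -> last char: b
  3: bb$eea -> last char: a
  4: eabb$e -> last char: e
  5: eeabb$ -> last char: $


BWT = bebae$


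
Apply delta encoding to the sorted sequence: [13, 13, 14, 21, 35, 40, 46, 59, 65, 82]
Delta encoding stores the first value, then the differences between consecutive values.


First value: 13
Deltas:
  13 - 13 = 0
  14 - 13 = 1
  21 - 14 = 7
  35 - 21 = 14
  40 - 35 = 5
  46 - 40 = 6
  59 - 46 = 13
  65 - 59 = 6
  82 - 65 = 17


Delta encoded: [13, 0, 1, 7, 14, 5, 6, 13, 6, 17]


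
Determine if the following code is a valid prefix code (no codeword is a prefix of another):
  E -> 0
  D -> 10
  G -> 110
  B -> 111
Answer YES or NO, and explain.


Checking each pair (does one codeword prefix another?):
  E='0' vs D='10': no prefix
  E='0' vs G='110': no prefix
  E='0' vs B='111': no prefix
  D='10' vs E='0': no prefix
  D='10' vs G='110': no prefix
  D='10' vs B='111': no prefix
  G='110' vs E='0': no prefix
  G='110' vs D='10': no prefix
  G='110' vs B='111': no prefix
  B='111' vs E='0': no prefix
  B='111' vs D='10': no prefix
  B='111' vs G='110': no prefix
No violation found over all pairs.

YES -- this is a valid prefix code. No codeword is a prefix of any other codeword.


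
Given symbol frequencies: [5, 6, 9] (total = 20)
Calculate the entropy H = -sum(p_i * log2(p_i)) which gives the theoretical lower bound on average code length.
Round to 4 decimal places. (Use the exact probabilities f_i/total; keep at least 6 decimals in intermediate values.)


Per-symbol terms -p_i * log2(p_i) with p_i = f_i/20:
  p = 5/20 = 0.250000: log2(p) = -2.000000, -p*log2(p) = 0.500000
  p = 6/20 = 0.300000: log2(p) = -1.736966, -p*log2(p) = 0.521090
  p = 9/20 = 0.450000: log2(p) = -1.152003, -p*log2(p) = 0.518401
H = 0.500000 + 0.521090 + 0.518401 = 1.539491

H = 1.5395 bits/symbol


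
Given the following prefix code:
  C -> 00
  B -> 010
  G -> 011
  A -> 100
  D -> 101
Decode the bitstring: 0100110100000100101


Decoding step by step:
Bits 010 -> B
Bits 011 -> G
Bits 010 -> B
Bits 00 -> C
Bits 00 -> C
Bits 100 -> A
Bits 101 -> D


Decoded message: BGBCCAD


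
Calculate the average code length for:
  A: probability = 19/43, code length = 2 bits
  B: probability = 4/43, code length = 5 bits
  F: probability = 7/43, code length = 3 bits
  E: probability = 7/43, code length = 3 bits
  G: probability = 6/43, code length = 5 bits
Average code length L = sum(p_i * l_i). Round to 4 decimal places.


Weighted contributions p_i * l_i:
  A: (19/43) * 2 = 38/43
  B: (4/43) * 5 = 20/43
  F: (7/43) * 3 = 21/43
  E: (7/43) * 3 = 21/43
  G: (6/43) * 5 = 30/43
Sum = (38 + 20 + 21 + 21 + 30)/43 = 130/43

L = 130/43 = 3.0233 bits/symbol


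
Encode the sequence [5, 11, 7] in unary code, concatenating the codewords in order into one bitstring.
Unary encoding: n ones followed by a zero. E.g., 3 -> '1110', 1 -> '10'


Encode each number as n ones followed by a terminating 0:
  5 -> 111110 (6 bits)
  11 -> 111111111110 (12 bits)
  7 -> 11111110 (8 bits)
Total length = 6 + 12 + 8 = 26 bits.

Unary([5, 11, 7]) = 11111011111111111011111110 (26 bits)


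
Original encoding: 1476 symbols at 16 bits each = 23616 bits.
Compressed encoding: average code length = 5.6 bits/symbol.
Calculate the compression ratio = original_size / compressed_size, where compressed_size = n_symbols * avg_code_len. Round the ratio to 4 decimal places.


original_size = n_symbols * orig_bits = 1476 * 16 = 23616 bits
compressed_size = n_symbols * avg_code_len = 1476 * 5.6 = 8265.6 bits
ratio = original_size / compressed_size = 23616 / 8265.6 = 2.8571

Compression ratio = 2.8571


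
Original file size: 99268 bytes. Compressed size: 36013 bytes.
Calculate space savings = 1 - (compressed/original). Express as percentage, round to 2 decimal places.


ratio = compressed/original = 36013/99268 = 0.362786
savings = 1 - ratio = 1 - 0.362786 = 0.637214
as a percentage: 0.637214 * 100 = 63.72%

Space savings = 1 - 36013/99268 = 63.72%


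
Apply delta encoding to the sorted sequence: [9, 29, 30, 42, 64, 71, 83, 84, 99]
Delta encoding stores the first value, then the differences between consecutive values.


First value: 9
Deltas:
  29 - 9 = 20
  30 - 29 = 1
  42 - 30 = 12
  64 - 42 = 22
  71 - 64 = 7
  83 - 71 = 12
  84 - 83 = 1
  99 - 84 = 15


Delta encoded: [9, 20, 1, 12, 22, 7, 12, 1, 15]


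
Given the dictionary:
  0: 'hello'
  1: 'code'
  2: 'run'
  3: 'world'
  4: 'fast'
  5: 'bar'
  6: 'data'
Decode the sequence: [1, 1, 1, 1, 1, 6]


Look up each index in the dictionary:
  1 -> 'code'
  1 -> 'code'
  1 -> 'code'
  1 -> 'code'
  1 -> 'code'
  6 -> 'data'

Decoded: "code code code code code data"


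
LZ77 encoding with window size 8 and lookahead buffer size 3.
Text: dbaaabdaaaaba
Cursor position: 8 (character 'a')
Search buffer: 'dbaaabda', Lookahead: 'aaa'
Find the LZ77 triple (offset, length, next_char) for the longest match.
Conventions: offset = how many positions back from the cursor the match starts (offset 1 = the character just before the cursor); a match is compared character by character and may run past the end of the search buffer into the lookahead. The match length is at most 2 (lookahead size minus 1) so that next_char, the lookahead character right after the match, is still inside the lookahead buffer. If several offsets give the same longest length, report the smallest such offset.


Try each offset into the search buffer:
  offset=1 (pos 7, char 'a'): match length 2
  offset=2 (pos 6, char 'd'): match length 0
  offset=3 (pos 5, char 'b'): match length 0
  offset=4 (pos 4, char 'a'): match length 1
  offset=5 (pos 3, char 'a'): match length 2
  offset=6 (pos 2, char 'a'): match length 2
  offset=7 (pos 1, char 'b'): match length 0
  offset=8 (pos 0, char 'd'): match length 0
Longest match has length 2, found at offsets 1, 5, 6; take the smallest, offset 1.
next_char = character at position 8 + 2 = 10 -> 'a'

Best match: offset=1, length=2 (matching 'aa' starting at position 7)
LZ77 triple: (1, 2, 'a')


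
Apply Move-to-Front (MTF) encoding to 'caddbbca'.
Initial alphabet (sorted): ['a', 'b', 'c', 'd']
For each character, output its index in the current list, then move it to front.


MTF encoding:
'c': index 2 in ['a', 'b', 'c', 'd'] -> ['c', 'a', 'b', 'd']
'a': index 1 in ['c', 'a', 'b', 'd'] -> ['a', 'c', 'b', 'd']
'd': index 3 in ['a', 'c', 'b', 'd'] -> ['d', 'a', 'c', 'b']
'd': index 0 in ['d', 'a', 'c', 'b'] -> ['d', 'a', 'c', 'b']
'b': index 3 in ['d', 'a', 'c', 'b'] -> ['b', 'd', 'a', 'c']
'b': index 0 in ['b', 'd', 'a', 'c'] -> ['b', 'd', 'a', 'c']
'c': index 3 in ['b', 'd', 'a', 'c'] -> ['c', 'b', 'd', 'a']
'a': index 3 in ['c', 'b', 'd', 'a'] -> ['a', 'c', 'b', 'd']


Output: [2, 1, 3, 0, 3, 0, 3, 3]


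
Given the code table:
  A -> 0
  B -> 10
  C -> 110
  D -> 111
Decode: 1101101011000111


Decoding:
110 -> C
110 -> C
10 -> B
110 -> C
0 -> A
0 -> A
111 -> D


Result: CCBCAAD


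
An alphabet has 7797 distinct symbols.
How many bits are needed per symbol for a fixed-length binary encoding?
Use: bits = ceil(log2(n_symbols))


log2(7797) = 12.9287
Bracket: 2^12 = 4096 < 7797 <= 2^13 = 8192
So ceil(log2(7797)) = 13

bits = ceil(log2(7797)) = ceil(12.9287) = 13 bits


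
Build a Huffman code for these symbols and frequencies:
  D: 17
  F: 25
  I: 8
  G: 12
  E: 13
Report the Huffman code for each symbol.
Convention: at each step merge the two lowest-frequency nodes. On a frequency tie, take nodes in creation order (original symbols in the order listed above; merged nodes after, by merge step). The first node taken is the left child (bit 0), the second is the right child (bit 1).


Huffman tree construction:
Step 1: Merge I(8) + G(12) = 20
Step 2: Merge E(13) + D(17) = 30
Step 3: Merge (I+G)(20) + F(25) = 45
Step 4: Merge (E+D)(30) + ((I+G)+F)(45) = 75
Read each symbol's code off the tree from the root (left child = 0, right child = 1).

Codes:
  D: 01 (length 2)
  F: 11 (length 2)
  I: 100 (length 3)
  G: 101 (length 3)
  E: 00 (length 2)
Average code length: 170/75 = 2.2667 bits/symbol


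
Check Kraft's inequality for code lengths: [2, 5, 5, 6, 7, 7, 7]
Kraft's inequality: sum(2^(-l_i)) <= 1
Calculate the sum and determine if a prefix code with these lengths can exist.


Sum = 2^(-2) + 2^(-5) + 2^(-5) + 2^(-6) + 2^(-7) + 2^(-7) + 2^(-7)
    = 0.25 + 0.03125 + 0.03125 + 0.015625 + 0.0078125 + 0.0078125 + 0.0078125
    = 45/128 = 0.3515625
Since 0.3515625 <= 1, Kraft's inequality IS satisfied.
A prefix code with these lengths CAN exist.

Kraft sum = 0.3515625. Satisfied.


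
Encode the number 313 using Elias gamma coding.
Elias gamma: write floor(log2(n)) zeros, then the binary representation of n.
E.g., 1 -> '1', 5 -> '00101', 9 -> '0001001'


num_bits = floor(log2(313)) + 1 = 9
leading_zeros = num_bits - 1 = 8
binary(313) = 100111001

Elias gamma(313) = '00000000' + '100111001' = 00000000100111001 (17 bits)


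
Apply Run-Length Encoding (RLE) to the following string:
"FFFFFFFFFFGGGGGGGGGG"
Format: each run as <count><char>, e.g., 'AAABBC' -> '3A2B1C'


Scanning runs left to right:
  i=0: run of 'F' x 10 -> '10F'
  i=10: run of 'G' x 10 -> '10G'

RLE = 10F10G


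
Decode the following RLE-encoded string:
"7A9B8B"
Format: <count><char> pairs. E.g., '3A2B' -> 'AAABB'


Expanding each <count><char> pair:
  7A -> 'AAAAAAA'
  9B -> 'BBBBBBBBB'
  8B -> 'BBBBBBBB'

Decoded = AAAAAAABBBBBBBBBBBBBBBBB


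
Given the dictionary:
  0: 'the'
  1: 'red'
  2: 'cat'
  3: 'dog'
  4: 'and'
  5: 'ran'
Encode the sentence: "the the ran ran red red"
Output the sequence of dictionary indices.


Look up each word in the dictionary:
  'the' -> 0
  'the' -> 0
  'ran' -> 5
  'ran' -> 5
  'red' -> 1
  'red' -> 1

Encoded: [0, 0, 5, 5, 1, 1]


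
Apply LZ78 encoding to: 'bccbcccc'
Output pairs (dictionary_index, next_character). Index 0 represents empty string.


LZ78 encoding steps:
Dictionary: {0: ''}
Step 1: w='' (idx 0), next='b' -> output (0, 'b'), add 'b' as idx 1
Step 2: w='' (idx 0), next='c' -> output (0, 'c'), add 'c' as idx 2
Step 3: w='c' (idx 2), next='b' -> output (2, 'b'), add 'cb' as idx 3
Step 4: w='c' (idx 2), next='c' -> output (2, 'c'), add 'cc' as idx 4
Step 5: w='cc' (idx 4), end of input -> output (4, '')


Encoded: [(0, 'b'), (0, 'c'), (2, 'b'), (2, 'c'), (4, '')]


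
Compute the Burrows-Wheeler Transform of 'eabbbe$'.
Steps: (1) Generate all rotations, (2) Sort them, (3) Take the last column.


Rotations (sorted):
  0: $eabbbe -> last char: e
  1: abbbe$e -> last char: e
  2: bbbe$ea -> last char: a
  3: bbe$eab -> last char: b
  4: be$eabb -> last char: b
  5: e$eabbb -> last char: b
  6: eabbbe$ -> last char: $


BWT = eeabbb$
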